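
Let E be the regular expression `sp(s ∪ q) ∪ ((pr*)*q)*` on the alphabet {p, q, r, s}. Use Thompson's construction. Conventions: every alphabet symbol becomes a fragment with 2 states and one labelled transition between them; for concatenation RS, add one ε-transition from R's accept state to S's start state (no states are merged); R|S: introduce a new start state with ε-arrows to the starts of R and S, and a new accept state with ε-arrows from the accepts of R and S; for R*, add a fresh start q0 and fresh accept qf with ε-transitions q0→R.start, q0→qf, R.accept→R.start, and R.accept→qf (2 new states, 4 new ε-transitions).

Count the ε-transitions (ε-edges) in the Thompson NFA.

24

Bottom-up over the parse tree:
Each of the 7 symbol leaves contributes 0 ε-transitions.
  s ∪ q — 4 ε-transitions
  sp(s ∪ q) — 6 ε-transitions
  r* — 4 ε-transitions
  pr* — 5 ε-transitions
  (pr*)* — 9 ε-transitions
  (pr*)*q — 10 ε-transitions
  ((pr*)*q)* — 14 ε-transitions
  sp(s ∪ q) ∪ ((pr*)*q)* — 24 ε-transitions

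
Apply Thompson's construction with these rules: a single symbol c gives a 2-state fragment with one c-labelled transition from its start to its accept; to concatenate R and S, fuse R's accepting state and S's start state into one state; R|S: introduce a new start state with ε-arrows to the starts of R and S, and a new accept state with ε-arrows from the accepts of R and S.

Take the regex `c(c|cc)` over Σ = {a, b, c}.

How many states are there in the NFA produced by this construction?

8

Bottom-up over the parse tree:
Each of the 4 symbol leaves contributes a 2-state fragment.
  cc = 3 states
  c|cc = 7 states
  c(c|cc) = 8 states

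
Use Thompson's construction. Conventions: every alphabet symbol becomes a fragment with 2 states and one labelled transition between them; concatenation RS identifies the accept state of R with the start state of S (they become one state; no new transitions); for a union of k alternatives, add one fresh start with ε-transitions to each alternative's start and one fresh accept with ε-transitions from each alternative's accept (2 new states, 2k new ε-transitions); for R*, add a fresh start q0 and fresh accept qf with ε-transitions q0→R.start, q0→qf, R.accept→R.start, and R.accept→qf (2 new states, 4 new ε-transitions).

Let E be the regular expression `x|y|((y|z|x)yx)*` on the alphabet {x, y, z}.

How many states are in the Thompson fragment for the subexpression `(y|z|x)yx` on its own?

Fragment for `(y|z|x)yx`:
Each of the 5 symbol leaves contributes a 2-state fragment.
  y|z|x : 8 states
  (y|z|x)yx : 10 states

10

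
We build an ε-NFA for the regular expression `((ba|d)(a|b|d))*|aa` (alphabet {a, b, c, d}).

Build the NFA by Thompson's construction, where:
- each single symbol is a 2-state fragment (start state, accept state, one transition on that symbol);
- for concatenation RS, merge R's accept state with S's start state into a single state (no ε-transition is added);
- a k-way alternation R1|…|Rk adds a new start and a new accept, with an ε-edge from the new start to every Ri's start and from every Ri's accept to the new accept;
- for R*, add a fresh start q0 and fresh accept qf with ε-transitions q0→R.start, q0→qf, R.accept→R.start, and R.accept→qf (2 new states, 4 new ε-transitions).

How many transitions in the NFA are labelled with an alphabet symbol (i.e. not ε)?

Per subexpression:
Each of the 8 symbol leaves contributes exactly 1 symbol transition.
  ba → 2 symbol transitions
  ba|d → 3 symbol transitions
  a|b|d → 3 symbol transitions
  (ba|d)(a|b|d) → 6 symbol transitions
  ((ba|d)(a|b|d))* → 6 symbol transitions
  aa → 2 symbol transitions
  ((ba|d)(a|b|d))*|aa → 8 symbol transitions

8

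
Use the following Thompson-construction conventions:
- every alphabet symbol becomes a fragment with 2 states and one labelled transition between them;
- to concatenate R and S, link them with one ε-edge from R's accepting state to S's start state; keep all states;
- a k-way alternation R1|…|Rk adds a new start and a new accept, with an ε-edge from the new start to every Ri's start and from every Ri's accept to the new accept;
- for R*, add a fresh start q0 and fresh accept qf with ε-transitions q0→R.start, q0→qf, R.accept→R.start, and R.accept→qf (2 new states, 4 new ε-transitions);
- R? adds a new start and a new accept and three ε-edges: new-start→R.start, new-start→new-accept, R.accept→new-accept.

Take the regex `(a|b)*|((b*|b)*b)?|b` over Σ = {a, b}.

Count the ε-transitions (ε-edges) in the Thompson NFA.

Per subexpression:
Each of the 6 symbol leaves contributes 0 ε-transitions.
  a|b : 4 ε-transitions
  (a|b)* : 8 ε-transitions
  b* : 4 ε-transitions
  b*|b : 8 ε-transitions
  (b*|b)* : 12 ε-transitions
  (b*|b)*b : 13 ε-transitions
  ((b*|b)*b)? : 16 ε-transitions
  (a|b)*|((b*|b)*b)?|b : 30 ε-transitions

30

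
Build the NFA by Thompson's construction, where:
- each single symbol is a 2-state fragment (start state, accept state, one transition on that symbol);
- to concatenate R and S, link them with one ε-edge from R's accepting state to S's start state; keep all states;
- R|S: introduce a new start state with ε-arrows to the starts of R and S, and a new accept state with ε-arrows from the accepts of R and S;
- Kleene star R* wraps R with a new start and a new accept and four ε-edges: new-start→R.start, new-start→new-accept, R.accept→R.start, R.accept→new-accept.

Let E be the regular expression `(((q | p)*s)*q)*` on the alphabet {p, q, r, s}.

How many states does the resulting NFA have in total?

By structural recursion:
Each of the 4 symbol leaves contributes a 2-state fragment.
  q | p = 6 states
  (q | p)* = 8 states
  (q | p)*s = 10 states
  ((q | p)*s)* = 12 states
  ((q | p)*s)*q = 14 states
  (((q | p)*s)*q)* = 16 states

16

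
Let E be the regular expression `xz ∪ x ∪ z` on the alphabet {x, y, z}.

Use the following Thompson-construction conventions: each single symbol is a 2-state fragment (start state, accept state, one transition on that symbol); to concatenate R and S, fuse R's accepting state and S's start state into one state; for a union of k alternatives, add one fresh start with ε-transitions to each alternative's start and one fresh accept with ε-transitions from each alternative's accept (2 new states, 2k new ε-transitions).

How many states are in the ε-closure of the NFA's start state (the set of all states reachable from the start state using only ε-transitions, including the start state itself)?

Compute the ε-closure size of each fragment's start state recursively; a symbol fragment's start has no outgoing ε-edge, so its closure is just itself (size 1).
  xz : same as the first factor's closure: |closure| = 1
  xz ∪ x ∪ z : |closure| = 1 + 1 + 1 + 1 = 4 (the new accept is not ε-reachable since no branch accepts ε)

4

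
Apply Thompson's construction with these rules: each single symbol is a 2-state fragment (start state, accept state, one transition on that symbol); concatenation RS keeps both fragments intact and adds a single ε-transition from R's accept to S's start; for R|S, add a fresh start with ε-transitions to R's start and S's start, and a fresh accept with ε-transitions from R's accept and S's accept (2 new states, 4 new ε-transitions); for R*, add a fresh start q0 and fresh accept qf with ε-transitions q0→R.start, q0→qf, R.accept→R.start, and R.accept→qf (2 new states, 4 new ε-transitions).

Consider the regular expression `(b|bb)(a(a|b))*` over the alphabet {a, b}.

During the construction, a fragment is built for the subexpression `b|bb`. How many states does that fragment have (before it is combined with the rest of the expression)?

8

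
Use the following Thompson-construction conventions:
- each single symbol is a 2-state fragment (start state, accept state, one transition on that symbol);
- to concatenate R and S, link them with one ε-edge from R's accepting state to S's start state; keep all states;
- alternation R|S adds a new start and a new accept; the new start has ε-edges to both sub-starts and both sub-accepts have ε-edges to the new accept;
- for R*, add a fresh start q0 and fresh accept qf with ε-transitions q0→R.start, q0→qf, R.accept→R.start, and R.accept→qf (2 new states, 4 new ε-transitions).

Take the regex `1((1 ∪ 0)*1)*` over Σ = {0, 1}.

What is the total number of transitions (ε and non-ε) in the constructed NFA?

18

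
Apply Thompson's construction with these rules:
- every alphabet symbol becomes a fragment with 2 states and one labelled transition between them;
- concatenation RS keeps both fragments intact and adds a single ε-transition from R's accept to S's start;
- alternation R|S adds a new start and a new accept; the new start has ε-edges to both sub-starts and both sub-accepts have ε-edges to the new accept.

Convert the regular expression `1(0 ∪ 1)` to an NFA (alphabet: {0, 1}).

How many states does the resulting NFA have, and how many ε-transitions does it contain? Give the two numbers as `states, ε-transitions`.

Recursing over subexpressions:
Each of the 3 symbol leaves contributes 2 states and 0 ε-transitions.
  0 ∪ 1 → 6 states, 4 ε-transitions
  1(0 ∪ 1) → 8 states, 5 ε-transitions

8, 5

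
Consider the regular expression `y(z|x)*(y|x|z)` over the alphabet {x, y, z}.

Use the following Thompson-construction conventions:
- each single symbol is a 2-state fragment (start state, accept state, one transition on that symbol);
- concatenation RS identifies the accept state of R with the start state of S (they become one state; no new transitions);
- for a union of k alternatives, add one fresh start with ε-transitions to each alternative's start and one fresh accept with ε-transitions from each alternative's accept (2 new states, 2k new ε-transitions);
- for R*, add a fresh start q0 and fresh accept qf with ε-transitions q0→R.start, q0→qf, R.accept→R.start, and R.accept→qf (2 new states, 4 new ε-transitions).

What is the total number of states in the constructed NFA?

Per subexpression:
Each of the 6 symbol leaves contributes a 2-state fragment.
  z|x = 6 states
  (z|x)* = 8 states
  y|x|z = 8 states
  y(z|x)*(y|x|z) = 16 states

16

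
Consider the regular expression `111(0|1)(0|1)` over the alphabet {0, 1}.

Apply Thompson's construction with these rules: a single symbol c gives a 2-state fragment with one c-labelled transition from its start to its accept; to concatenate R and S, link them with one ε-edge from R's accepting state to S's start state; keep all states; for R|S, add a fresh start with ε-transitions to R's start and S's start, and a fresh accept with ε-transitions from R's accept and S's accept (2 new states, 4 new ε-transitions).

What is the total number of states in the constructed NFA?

18

Bottom-up over the parse tree:
Each of the 7 symbol leaves contributes a 2-state fragment.
  0|1 → 6 states
  0|1 → 6 states
  111(0|1)(0|1) → 18 states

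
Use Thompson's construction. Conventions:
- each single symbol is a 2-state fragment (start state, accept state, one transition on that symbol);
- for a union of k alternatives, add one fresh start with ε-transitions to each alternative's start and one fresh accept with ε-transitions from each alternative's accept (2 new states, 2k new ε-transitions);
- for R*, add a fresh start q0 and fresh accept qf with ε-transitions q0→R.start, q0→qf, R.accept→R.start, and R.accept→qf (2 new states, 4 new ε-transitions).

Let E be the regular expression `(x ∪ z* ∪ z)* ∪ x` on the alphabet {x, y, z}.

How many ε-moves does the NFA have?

By structural recursion:
Each of the 4 symbol leaves contributes 0 ε-transitions.
  z* — 4 ε-transitions
  x ∪ z* ∪ z — 10 ε-transitions
  (x ∪ z* ∪ z)* — 14 ε-transitions
  (x ∪ z* ∪ z)* ∪ x — 18 ε-transitions

18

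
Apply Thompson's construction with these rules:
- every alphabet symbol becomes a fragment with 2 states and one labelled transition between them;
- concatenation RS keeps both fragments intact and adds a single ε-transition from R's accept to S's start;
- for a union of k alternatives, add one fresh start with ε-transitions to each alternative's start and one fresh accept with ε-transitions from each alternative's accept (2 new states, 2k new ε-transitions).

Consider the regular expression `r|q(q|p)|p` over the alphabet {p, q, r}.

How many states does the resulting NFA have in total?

Bottom-up over the parse tree:
Each of the 5 symbol leaves contributes a 2-state fragment.
  q|p : 6 states
  q(q|p) : 8 states
  r|q(q|p)|p : 14 states

14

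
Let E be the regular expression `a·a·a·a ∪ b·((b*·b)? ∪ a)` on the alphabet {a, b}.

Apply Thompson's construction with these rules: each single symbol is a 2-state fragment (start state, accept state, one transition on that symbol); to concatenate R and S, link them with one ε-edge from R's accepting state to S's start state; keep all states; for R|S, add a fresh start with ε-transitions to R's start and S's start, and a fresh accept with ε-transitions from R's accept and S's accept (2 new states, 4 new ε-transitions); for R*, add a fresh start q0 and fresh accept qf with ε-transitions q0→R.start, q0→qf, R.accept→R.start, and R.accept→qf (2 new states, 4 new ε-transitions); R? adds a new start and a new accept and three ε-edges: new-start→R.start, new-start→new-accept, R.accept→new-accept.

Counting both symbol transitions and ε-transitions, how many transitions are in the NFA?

28

Bottom-up over the parse tree:
Each of the 8 symbol leaves contributes 1 transition (1 symbol, 0 ε).
  a·a·a·a = 7 transitions (4 symbol, 3 ε)
  b* = 5 transitions (1 symbol, 4 ε)
  b*·b = 7 transitions (2 symbol, 5 ε)
  (b*·b)? = 10 transitions (2 symbol, 8 ε)
  (b*·b)? ∪ a = 15 transitions (3 symbol, 12 ε)
  b·((b*·b)? ∪ a) = 17 transitions (4 symbol, 13 ε)
  a·a·a·a ∪ b·((b*·b)? ∪ a) = 28 transitions (8 symbol, 20 ε)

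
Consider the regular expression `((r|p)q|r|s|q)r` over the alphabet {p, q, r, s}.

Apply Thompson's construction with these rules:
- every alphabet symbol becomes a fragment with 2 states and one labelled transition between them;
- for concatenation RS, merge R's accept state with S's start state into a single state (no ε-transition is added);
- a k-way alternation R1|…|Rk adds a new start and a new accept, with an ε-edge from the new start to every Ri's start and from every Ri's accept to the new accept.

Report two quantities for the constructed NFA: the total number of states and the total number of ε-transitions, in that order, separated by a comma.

16, 12

By structural recursion:
Each of the 7 symbol leaves contributes 2 states and 0 ε-transitions.
  r|p = 6 states, 4 ε-transitions
  (r|p)q = 7 states, 4 ε-transitions
  (r|p)q|r|s|q = 15 states, 12 ε-transitions
  ((r|p)q|r|s|q)r = 16 states, 12 ε-transitions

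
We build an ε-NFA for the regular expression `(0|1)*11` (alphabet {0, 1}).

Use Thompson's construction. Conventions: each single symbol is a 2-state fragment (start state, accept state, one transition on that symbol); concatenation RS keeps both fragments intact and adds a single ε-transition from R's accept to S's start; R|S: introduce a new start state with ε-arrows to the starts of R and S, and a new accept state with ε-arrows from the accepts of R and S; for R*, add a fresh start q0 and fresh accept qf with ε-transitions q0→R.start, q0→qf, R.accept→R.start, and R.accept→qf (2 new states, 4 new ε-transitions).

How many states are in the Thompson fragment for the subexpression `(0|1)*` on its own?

Fragment for `(0|1)*`:
Each of the 2 symbol leaves contributes a 2-state fragment.
  0|1 = 6 states
  (0|1)* = 8 states

8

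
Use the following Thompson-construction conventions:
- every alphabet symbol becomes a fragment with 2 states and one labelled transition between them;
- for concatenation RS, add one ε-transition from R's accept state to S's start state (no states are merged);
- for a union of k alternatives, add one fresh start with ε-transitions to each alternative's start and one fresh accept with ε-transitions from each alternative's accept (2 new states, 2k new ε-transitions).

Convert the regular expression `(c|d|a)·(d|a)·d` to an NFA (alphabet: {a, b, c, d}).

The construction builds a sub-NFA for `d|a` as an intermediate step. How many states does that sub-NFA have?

Fragment for `d|a`:
Each of the 2 symbol leaves contributes a 2-state fragment.
  d|a → 6 states

6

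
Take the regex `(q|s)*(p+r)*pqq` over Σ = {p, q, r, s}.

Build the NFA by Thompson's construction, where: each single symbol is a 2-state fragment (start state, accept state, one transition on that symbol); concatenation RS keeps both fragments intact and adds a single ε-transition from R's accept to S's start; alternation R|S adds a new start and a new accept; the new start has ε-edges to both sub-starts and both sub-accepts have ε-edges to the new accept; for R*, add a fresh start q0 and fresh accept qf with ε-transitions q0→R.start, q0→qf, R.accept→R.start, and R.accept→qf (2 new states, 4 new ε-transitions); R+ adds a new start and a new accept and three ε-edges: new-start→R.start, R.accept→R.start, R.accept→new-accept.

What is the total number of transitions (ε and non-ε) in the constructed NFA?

Recursing over subexpressions:
Each of the 7 symbol leaves contributes 1 transition (1 symbol, 0 ε).
  q|s — 6 transitions (2 symbol, 4 ε)
  (q|s)* — 10 transitions (2 symbol, 8 ε)
  p+ — 4 transitions (1 symbol, 3 ε)
  p+r — 6 transitions (2 symbol, 4 ε)
  (p+r)* — 10 transitions (2 symbol, 8 ε)
  (q|s)*(p+r)*pqq — 27 transitions (7 symbol, 20 ε)

27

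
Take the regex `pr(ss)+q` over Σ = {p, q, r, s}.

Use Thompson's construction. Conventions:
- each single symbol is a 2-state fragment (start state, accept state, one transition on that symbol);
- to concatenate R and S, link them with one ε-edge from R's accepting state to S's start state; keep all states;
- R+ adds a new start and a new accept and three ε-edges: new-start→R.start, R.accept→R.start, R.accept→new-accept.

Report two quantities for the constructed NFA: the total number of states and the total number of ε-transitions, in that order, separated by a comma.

12, 7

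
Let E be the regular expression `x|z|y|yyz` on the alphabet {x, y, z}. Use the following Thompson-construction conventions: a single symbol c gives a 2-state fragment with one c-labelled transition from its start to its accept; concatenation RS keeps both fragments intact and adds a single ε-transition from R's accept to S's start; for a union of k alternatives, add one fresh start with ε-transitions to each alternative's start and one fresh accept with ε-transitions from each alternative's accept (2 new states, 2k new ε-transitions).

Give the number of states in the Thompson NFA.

Bottom-up over the parse tree:
Each of the 6 symbol leaves contributes a 2-state fragment.
  yyz : 6 states
  x|z|y|yyz : 14 states

14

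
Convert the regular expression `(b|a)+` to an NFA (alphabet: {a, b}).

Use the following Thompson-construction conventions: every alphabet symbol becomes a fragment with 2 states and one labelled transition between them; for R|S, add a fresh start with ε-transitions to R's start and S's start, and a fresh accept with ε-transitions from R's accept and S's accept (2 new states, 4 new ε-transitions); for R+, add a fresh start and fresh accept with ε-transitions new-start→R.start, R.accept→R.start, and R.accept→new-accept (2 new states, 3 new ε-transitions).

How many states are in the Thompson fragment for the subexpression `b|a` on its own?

Fragment for `b|a`:
Each of the 2 symbol leaves contributes a 2-state fragment.
  b|a = 6 states

6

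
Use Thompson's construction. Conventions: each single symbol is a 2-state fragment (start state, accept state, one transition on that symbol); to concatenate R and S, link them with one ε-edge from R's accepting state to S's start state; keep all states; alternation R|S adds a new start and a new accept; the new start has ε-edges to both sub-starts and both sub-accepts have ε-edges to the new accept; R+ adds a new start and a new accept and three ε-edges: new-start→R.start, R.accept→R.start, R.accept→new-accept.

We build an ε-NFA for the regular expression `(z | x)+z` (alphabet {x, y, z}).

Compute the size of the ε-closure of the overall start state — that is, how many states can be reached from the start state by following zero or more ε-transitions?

Compute the ε-closure size of each fragment's start state recursively; a symbol fragment's start has no outgoing ε-edge, so its closure is just itself (size 1).
  z | x : |ε-closure| = 1 + 1 + 1 = 3 (the new accept is not ε-reachable since no branch accepts ε)
  (z | x)+ : |ε-closure| = 1 + 3 = 4 (the body doesn't accept ε, so the new accept is not reached)
  (z | x)+z : same as the first factor's closure: |ε-closure| = 4

4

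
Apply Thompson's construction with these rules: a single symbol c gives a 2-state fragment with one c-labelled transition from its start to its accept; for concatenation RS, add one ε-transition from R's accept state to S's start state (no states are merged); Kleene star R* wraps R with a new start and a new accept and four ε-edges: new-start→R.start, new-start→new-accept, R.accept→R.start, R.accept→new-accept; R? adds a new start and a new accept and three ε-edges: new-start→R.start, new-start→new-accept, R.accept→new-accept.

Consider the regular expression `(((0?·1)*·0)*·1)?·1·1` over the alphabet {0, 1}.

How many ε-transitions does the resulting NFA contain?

Per subexpression:
Each of the 6 symbol leaves contributes 0 ε-transitions.
  0? — 3 ε-transitions
  0?·1 — 4 ε-transitions
  (0?·1)* — 8 ε-transitions
  (0?·1)*·0 — 9 ε-transitions
  ((0?·1)*·0)* — 13 ε-transitions
  ((0?·1)*·0)*·1 — 14 ε-transitions
  (((0?·1)*·0)*·1)? — 17 ε-transitions
  (((0?·1)*·0)*·1)?·1·1 — 19 ε-transitions

19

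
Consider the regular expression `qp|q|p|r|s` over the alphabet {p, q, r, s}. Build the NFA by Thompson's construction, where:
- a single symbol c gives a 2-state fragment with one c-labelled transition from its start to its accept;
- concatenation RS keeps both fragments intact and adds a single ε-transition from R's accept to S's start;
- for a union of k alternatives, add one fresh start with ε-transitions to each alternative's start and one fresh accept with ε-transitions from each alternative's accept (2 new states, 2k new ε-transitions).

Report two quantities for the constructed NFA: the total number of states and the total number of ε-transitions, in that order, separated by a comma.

Building bottom-up:
Each of the 6 symbol leaves contributes 2 states and 0 ε-transitions.
  qp — 4 states, 1 ε-transition
  qp|q|p|r|s — 14 states, 11 ε-transitions

14, 11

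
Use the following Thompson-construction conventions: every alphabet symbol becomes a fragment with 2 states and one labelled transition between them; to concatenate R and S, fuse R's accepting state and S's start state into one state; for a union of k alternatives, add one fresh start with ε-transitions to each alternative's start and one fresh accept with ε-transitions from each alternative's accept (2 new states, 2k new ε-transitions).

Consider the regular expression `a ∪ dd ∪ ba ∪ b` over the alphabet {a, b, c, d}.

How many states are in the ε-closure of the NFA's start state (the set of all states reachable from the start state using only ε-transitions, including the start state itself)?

Work bottom-up. For each fragment F, track |ε-closure(F.start)| and whether F's accept lies in that closure (i.e. whether F accepts ε). A single-symbol fragment has closure size 1 and does not accept ε.
  dd → |ε-closure| equals the left operand's closure size = 1 (its accept is not ε-reachable, so the closure stops there)
  ba → |ε-closure| equals the left operand's closure size = 1 (its accept is not ε-reachable, so the closure stops there)
  a ∪ dd ∪ ba ∪ b → |ε-closure| = 1 + 1 + 1 + 1 + 1 = 5 (the new accept is not ε-reachable since no branch accepts ε)

5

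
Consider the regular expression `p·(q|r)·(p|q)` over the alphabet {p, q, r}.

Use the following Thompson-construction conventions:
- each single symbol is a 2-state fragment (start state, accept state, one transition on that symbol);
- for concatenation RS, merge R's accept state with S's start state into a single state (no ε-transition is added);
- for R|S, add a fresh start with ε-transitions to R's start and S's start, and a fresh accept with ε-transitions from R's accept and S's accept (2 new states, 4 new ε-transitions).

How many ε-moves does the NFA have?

Bottom-up over the parse tree:
Each of the 5 symbol leaves contributes 0 ε-transitions.
  q|r — 4 ε-transitions
  p|q — 4 ε-transitions
  p·(q|r)·(p|q) — 8 ε-transitions

8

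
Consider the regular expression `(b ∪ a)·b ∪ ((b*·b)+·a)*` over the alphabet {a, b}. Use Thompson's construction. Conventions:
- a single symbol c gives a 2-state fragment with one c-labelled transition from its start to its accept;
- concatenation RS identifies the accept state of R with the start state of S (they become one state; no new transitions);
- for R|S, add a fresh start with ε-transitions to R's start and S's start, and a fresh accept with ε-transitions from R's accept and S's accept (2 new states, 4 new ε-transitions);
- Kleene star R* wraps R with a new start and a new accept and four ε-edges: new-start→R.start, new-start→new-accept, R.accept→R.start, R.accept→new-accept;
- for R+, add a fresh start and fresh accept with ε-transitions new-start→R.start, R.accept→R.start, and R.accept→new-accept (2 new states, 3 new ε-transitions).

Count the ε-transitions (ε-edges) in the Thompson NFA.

19

Recursing over subexpressions:
Each of the 6 symbol leaves contributes 0 ε-transitions.
  b ∪ a : 4 ε-transitions
  (b ∪ a)·b : 4 ε-transitions
  b* : 4 ε-transitions
  b*·b : 4 ε-transitions
  (b*·b)+ : 7 ε-transitions
  (b*·b)+·a : 7 ε-transitions
  ((b*·b)+·a)* : 11 ε-transitions
  (b ∪ a)·b ∪ ((b*·b)+·a)* : 19 ε-transitions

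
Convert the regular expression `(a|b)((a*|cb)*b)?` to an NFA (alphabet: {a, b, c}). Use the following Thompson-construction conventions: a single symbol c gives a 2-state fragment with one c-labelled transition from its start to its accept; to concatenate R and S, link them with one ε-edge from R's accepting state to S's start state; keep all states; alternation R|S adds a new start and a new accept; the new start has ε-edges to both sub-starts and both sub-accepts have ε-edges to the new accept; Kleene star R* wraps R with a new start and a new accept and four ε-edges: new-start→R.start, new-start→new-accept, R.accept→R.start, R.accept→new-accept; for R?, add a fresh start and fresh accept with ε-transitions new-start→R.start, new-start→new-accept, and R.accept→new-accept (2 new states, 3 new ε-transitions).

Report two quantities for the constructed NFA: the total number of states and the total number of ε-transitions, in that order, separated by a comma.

22, 22

Building bottom-up:
Each of the 6 symbol leaves contributes 2 states and 0 ε-transitions.
  a|b — 6 states, 4 ε-transitions
  a* — 4 states, 4 ε-transitions
  cb — 4 states, 1 ε-transition
  a*|cb — 10 states, 9 ε-transitions
  (a*|cb)* — 12 states, 13 ε-transitions
  (a*|cb)*b — 14 states, 14 ε-transitions
  ((a*|cb)*b)? — 16 states, 17 ε-transitions
  (a|b)((a*|cb)*b)? — 22 states, 22 ε-transitions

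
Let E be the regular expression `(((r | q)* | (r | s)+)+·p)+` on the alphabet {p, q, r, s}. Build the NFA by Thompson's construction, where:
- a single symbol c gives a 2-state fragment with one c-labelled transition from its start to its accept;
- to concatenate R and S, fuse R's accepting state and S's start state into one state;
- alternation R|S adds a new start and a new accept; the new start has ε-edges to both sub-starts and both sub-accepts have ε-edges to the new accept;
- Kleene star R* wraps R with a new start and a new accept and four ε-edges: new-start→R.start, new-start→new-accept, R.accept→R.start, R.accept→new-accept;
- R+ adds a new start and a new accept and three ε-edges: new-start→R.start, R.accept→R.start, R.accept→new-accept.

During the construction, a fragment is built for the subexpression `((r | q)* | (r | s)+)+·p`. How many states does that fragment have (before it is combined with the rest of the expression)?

Fragment for `((r | q)* | (r | s)+)+·p`:
Each of the 5 symbol leaves contributes a 2-state fragment.
  r | q → 6 states
  (r | q)* → 8 states
  r | s → 6 states
  (r | s)+ → 8 states
  (r | q)* | (r | s)+ → 18 states
  ((r | q)* | (r | s)+)+ → 20 states
  ((r | q)* | (r | s)+)+·p → 21 states

21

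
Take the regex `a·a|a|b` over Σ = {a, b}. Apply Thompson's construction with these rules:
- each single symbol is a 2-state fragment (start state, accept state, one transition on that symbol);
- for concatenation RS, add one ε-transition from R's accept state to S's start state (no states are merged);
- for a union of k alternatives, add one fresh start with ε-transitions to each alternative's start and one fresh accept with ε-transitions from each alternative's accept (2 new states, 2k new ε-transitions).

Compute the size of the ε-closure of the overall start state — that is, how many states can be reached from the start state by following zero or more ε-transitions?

Let C(F) = |ε-closure(F.start)| within fragment F, and note whether F accepts ε. Symbol fragments have C = 1 and do not accept ε. Then:
  a·a → |closure| equals the left operand's closure size = 1 (its accept is not ε-reachable, so the closure stops there)
  a·a|a|b → |closure| = 1 + 1 + 1 + 1 = 4 (the new accept is not ε-reachable since no branch accepts ε)

4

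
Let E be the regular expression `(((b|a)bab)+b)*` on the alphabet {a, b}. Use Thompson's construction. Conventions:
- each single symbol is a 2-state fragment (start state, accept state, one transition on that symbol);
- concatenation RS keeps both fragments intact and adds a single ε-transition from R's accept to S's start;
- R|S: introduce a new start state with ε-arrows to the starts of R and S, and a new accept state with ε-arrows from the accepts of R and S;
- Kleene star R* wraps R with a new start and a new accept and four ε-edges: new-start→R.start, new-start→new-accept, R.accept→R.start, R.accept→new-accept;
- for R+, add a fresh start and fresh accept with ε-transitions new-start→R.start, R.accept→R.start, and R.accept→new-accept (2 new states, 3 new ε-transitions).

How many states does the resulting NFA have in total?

18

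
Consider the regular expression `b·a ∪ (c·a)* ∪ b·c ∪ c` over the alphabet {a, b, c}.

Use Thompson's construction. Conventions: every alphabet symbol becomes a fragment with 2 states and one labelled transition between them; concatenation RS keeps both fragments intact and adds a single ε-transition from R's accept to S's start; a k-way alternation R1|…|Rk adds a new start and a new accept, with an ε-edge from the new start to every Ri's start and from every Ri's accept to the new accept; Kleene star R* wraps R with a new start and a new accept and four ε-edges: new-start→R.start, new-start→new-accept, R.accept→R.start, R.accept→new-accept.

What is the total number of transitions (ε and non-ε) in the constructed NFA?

Recursing over subexpressions:
Each of the 7 symbol leaves contributes 1 transition (1 symbol, 0 ε).
  b·a — 3 transitions (2 symbol, 1 ε)
  c·a — 3 transitions (2 symbol, 1 ε)
  (c·a)* — 7 transitions (2 symbol, 5 ε)
  b·c — 3 transitions (2 symbol, 1 ε)
  b·a ∪ (c·a)* ∪ b·c ∪ c — 22 transitions (7 symbol, 15 ε)

22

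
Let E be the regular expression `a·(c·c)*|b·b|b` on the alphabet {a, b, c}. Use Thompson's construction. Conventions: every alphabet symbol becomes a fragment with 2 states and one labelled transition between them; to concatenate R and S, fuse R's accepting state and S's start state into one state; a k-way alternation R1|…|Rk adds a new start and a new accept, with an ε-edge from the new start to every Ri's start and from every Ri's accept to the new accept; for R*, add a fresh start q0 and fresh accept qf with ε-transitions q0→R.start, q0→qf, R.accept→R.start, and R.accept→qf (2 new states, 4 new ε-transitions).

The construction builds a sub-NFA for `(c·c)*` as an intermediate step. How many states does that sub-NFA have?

Fragment for `(c·c)*`:
Each of the 2 symbol leaves contributes a 2-state fragment.
  c·c — 3 states
  (c·c)* — 5 states

5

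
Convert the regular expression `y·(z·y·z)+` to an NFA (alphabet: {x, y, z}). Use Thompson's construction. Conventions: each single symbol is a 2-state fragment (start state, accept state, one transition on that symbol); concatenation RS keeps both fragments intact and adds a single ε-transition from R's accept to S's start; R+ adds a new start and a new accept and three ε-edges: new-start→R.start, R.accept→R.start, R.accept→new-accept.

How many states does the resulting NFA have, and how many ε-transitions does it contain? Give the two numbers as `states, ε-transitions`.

Building bottom-up:
Each of the 4 symbol leaves contributes 2 states and 0 ε-transitions.
  z·y·z = 6 states, 2 ε-transitions
  (z·y·z)+ = 8 states, 5 ε-transitions
  y·(z·y·z)+ = 10 states, 6 ε-transitions

10, 6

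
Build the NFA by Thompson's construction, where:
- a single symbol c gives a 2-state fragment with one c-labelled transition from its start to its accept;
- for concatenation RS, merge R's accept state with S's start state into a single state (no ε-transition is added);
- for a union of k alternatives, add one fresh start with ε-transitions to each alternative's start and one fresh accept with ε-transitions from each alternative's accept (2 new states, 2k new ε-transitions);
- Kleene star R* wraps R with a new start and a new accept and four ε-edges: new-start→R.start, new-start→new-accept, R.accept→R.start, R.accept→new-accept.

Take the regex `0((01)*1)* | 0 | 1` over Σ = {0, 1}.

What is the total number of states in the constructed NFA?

15

Per subexpression:
Each of the 6 symbol leaves contributes a 2-state fragment.
  01 = 3 states
  (01)* = 5 states
  (01)*1 = 6 states
  ((01)*1)* = 8 states
  0((01)*1)* = 9 states
  0((01)*1)* | 0 | 1 = 15 states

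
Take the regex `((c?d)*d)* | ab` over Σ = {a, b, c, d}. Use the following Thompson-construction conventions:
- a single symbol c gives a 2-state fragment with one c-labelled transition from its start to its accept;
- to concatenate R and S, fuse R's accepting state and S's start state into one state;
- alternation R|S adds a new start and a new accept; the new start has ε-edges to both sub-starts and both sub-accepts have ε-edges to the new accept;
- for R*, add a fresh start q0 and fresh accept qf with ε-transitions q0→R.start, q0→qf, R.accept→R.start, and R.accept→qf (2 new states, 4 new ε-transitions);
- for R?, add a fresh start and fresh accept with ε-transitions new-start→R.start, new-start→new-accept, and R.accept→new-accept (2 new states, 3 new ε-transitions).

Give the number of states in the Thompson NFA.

15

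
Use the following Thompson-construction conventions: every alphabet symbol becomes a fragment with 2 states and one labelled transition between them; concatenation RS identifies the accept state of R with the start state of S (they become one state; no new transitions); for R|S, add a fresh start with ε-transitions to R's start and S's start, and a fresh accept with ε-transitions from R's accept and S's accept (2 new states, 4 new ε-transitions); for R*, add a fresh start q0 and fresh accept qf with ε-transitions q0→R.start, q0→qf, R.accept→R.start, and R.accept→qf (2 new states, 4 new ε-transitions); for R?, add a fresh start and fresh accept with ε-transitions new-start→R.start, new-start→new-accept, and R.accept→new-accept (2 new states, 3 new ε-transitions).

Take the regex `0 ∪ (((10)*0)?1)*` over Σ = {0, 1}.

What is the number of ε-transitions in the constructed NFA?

15

Bottom-up over the parse tree:
Each of the 5 symbol leaves contributes 0 ε-transitions.
  10 — 0 ε-transitions
  (10)* — 4 ε-transitions
  (10)*0 — 4 ε-transitions
  ((10)*0)? — 7 ε-transitions
  ((10)*0)?1 — 7 ε-transitions
  (((10)*0)?1)* — 11 ε-transitions
  0 ∪ (((10)*0)?1)* — 15 ε-transitions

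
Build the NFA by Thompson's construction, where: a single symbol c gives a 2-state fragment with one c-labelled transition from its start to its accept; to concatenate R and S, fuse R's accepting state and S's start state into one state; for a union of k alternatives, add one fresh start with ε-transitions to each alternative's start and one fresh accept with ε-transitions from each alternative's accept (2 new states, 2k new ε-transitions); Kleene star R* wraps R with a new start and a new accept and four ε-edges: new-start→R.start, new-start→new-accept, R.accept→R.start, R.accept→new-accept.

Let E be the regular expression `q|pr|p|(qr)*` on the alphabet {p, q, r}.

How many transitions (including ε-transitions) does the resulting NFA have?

Recursing over subexpressions:
Each of the 6 symbol leaves contributes 1 transition (1 symbol, 0 ε).
  pr → 2 transitions (2 symbol, 0 ε)
  qr → 2 transitions (2 symbol, 0 ε)
  (qr)* → 6 transitions (2 symbol, 4 ε)
  q|pr|p|(qr)* → 18 transitions (6 symbol, 12 ε)

18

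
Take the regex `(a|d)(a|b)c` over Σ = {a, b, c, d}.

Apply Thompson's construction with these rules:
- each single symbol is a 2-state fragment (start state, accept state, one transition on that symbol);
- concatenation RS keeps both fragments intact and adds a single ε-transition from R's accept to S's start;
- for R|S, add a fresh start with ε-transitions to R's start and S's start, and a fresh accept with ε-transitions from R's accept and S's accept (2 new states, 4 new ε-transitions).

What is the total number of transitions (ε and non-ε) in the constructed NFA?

Bottom-up over the parse tree:
Each of the 5 symbol leaves contributes 1 transition (1 symbol, 0 ε).
  a|d : 6 transitions (2 symbol, 4 ε)
  a|b : 6 transitions (2 symbol, 4 ε)
  (a|d)(a|b)c : 15 transitions (5 symbol, 10 ε)

15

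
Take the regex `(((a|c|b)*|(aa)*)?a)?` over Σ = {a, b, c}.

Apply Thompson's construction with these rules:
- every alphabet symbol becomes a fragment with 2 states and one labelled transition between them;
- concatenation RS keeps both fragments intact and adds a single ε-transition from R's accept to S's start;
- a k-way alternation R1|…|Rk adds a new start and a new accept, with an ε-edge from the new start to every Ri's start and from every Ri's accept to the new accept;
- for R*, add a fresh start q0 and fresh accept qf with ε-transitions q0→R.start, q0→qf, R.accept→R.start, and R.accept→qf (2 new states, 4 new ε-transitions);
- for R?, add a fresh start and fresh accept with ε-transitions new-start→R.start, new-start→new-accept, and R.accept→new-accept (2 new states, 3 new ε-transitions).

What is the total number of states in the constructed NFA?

Building bottom-up:
Each of the 6 symbol leaves contributes a 2-state fragment.
  a|c|b → 8 states
  (a|c|b)* → 10 states
  aa → 4 states
  (aa)* → 6 states
  (a|c|b)*|(aa)* → 18 states
  ((a|c|b)*|(aa)*)? → 20 states
  ((a|c|b)*|(aa)*)?a → 22 states
  (((a|c|b)*|(aa)*)?a)? → 24 states

24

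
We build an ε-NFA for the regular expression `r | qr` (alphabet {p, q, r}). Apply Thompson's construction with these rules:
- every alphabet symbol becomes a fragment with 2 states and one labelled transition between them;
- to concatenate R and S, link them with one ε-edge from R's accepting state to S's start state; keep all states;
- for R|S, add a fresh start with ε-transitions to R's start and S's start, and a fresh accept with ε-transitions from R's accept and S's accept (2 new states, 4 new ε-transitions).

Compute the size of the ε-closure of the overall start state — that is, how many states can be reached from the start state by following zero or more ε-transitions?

Compute the ε-closure size of each fragment's start state recursively; a symbol fragment's start has no outgoing ε-edge, so its closure is just itself (size 1).
  qr — |ε-closure| equals the left operand's closure size = 1 (its accept is not ε-reachable, so the closure stops there)
  r | qr — new start ε-reaches every alternative's start; none of them accept ε, so the new accept is not reached: |ε-closure| = 1 + 1 + 1 = 3

3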